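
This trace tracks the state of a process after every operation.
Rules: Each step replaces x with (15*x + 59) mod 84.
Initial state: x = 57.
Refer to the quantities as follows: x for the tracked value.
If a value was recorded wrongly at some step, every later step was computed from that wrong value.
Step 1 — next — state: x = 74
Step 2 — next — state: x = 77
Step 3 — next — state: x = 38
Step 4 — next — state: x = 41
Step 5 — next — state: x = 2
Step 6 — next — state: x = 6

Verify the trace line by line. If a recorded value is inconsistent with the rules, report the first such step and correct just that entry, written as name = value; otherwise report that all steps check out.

step 6, x = 5

Recomputing the run from the initial state:
step 1: x = 74
step 2: x = 77
step 3: x = 38
step 4: x = 41
step 5: x = 2
step 6: x = 5
The first disagreement with the trace is at step 6, where the value should be x = 5.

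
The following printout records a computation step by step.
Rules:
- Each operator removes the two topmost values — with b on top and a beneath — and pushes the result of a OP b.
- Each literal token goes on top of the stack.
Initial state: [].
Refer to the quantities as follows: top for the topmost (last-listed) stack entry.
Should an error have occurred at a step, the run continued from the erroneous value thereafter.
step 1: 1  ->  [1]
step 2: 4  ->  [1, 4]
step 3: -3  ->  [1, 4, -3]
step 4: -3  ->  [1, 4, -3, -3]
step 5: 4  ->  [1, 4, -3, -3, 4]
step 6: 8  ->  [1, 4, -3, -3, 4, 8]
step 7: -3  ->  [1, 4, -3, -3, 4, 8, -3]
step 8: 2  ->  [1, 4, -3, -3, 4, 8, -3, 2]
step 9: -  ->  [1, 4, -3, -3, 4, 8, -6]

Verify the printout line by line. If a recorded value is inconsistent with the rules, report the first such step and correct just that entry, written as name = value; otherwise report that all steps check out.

step 9, top = -5

Recomputing the run from the initial state:
step 1: [1]
step 2: [1, 4]
step 3: [1, 4, -3]
step 4: [1, 4, -3, -3]
step 5: [1, 4, -3, -3, 4]
step 6: [1, 4, -3, -3, 4, 8]
step 7: [1, 4, -3, -3, 4, 8, -3]
step 8: [1, 4, -3, -3, 4, 8, -3, 2]
step 9: [1, 4, -3, -3, 4, 8, -5]
The first disagreement with the printout is at step 9, where the value should be top = -5.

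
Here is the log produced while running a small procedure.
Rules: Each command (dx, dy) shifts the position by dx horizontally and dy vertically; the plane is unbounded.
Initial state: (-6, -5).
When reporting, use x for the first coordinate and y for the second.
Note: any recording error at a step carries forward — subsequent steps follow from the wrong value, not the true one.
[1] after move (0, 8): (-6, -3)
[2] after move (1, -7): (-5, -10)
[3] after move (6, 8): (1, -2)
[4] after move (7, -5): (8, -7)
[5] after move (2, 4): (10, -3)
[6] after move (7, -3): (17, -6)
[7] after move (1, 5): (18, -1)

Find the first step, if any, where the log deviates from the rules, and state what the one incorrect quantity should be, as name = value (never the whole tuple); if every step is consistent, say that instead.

step 1, y = 3

Step 1: x = -6 + (0) = -6, y = -5 + (8) = 3 — the entry is off here.
So the first discrepancy is step 1, where the right value is y = 3.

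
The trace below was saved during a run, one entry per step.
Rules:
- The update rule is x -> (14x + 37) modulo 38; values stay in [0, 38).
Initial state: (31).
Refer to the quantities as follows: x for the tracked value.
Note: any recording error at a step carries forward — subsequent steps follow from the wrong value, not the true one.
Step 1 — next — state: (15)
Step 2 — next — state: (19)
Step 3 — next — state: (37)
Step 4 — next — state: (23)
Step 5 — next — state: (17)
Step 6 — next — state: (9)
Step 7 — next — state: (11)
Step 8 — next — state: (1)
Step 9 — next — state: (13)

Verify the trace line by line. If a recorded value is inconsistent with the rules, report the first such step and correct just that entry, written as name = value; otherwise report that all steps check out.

no error

Recomputing the run from the initial state:
step 1: x = 15
step 2: x = 19
step 3: x = 37
step 4: x = 23
step 5: x = 17
step 6: x = 9
step 7: x = 11
step 8: x = 1
step 9: x = 13
This matches the trace at every step.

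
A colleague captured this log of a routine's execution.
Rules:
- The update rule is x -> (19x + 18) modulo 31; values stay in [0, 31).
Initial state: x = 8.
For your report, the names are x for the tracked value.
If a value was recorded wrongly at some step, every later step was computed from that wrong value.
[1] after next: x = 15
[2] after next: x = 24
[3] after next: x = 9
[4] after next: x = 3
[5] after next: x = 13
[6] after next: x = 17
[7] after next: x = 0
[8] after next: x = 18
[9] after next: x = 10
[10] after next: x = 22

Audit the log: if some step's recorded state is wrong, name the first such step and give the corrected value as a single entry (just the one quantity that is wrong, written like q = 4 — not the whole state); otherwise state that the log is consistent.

step 9, x = 19

Recomputing the run from the initial state:
step 1: x = 15
step 2: x = 24
step 3: x = 9
step 4: x = 3
step 5: x = 13
step 6: x = 17
step 7: x = 0
step 8: x = 18
step 9: x = 19
step 10: x = 7
The first disagreement with the log is at step 9, where the value should be x = 19.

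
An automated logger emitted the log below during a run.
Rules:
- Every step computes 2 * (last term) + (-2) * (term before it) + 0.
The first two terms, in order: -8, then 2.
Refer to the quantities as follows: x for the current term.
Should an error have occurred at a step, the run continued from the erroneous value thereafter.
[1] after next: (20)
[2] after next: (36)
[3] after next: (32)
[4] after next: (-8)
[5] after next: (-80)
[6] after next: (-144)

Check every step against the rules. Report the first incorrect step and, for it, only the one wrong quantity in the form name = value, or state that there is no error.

no error

1. x = 2*(2) + (-2)*(-8) + (0) = 20 (agrees with the log)
2. x = 2*(20) + (-2)*(2) + (0) = 36 (exactly as logged)
3. x = 2*(36) + (-2)*(20) + (0) = 32 (in agreement)
4. x = 2*(32) + (-2)*(36) + (0) = -8 (consistent with the log)
5. x = 2*(-8) + (-2)*(32) + (0) = -80 (no discrepancy)
6. x = 2*(-80) + (-2)*(-8) + (0) = -144 (no discrepancy)
Nothing is out of place; the run is error-free.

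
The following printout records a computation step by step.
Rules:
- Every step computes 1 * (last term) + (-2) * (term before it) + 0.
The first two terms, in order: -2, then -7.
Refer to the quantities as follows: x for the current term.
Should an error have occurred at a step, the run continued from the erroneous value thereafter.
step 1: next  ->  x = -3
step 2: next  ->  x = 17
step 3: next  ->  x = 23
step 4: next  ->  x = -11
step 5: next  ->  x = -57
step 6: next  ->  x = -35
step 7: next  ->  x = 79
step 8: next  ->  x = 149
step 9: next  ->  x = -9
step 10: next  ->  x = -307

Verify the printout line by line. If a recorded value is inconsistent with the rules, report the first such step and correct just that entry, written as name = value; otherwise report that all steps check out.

step 1: x = 1*(-7) + (-2)*(-2) + (0) = -3 -> exactly as logged
step 2: x = 1*(-3) + (-2)*(-7) + (0) = 11 -> the printout disagrees here
So the first discrepancy is step 2, where the right value is x = 11.

step 2, x = 11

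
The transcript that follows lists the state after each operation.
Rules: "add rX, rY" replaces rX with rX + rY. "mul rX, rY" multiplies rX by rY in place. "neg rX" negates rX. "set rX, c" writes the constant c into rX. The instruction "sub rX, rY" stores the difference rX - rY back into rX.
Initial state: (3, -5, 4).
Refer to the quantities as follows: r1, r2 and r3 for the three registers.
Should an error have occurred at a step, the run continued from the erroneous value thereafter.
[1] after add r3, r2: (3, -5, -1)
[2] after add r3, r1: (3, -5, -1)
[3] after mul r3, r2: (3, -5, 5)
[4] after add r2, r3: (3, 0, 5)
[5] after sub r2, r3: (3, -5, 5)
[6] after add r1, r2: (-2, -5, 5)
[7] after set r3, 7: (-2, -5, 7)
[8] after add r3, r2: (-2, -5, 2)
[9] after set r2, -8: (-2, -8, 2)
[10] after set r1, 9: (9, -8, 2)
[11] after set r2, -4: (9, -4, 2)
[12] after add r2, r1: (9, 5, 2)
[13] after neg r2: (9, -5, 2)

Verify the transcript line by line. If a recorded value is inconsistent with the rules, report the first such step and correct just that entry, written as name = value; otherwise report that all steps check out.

step 1: r3 = 4 + -5 = -1 -> exactly as logged
step 2: r3 = -1 + 3 = 2 -> the recorded entry deviates here
First incorrect step: 2; the correct value is r3 = 2.

step 2, r3 = 2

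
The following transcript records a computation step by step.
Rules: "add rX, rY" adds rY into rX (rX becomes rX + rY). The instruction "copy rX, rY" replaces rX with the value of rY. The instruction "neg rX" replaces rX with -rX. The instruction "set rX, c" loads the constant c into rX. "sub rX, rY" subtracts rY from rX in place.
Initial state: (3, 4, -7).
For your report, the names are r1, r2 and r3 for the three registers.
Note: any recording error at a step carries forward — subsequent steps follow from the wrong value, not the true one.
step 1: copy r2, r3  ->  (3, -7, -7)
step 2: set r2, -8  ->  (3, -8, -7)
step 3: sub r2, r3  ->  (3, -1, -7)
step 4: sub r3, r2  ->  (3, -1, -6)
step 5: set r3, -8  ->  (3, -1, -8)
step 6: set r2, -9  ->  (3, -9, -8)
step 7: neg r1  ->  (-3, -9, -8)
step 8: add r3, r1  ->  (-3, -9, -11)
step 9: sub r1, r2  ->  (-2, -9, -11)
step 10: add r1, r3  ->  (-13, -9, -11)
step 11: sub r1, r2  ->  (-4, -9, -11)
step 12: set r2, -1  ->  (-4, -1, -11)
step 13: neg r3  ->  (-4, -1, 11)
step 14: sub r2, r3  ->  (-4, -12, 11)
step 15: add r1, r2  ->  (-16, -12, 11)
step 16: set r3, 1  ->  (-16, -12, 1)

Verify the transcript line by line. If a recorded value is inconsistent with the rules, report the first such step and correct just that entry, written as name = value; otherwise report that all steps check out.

1. r2 = -7 (agrees with the transcript)
2. r2 = -8 (in agreement)
3. r2 = -8 - -7 = -1 (verified)
4. r3 = -7 - -1 = -6 (consistent with the transcript)
5. r3 = -8 (same as recorded)
6. r2 = -9 (verified)
7. r1 = -(3) = -3 (in agreement)
8. r3 = -8 + -3 = -11 (checks out)
9. r1 = -3 - -9 = 6 (the transcript disagrees here)
The earliest wrong entry is at step 9: it should read r1 = 6.

step 9, r1 = 6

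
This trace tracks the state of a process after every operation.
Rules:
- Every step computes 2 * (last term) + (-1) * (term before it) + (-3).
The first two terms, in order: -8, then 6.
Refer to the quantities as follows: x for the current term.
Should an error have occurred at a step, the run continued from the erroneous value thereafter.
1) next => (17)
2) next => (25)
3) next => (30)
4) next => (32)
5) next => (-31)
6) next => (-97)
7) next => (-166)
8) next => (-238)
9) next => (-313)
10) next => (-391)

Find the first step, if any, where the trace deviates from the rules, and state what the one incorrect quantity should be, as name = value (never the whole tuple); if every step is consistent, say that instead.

step 1: x = 2*(6) + (-1)*(-8) + (-3) = 17 -> agrees with the trace
step 2: x = 2*(17) + (-1)*(6) + (-3) = 25 -> consistent with the trace
step 3: x = 2*(25) + (-1)*(17) + (-3) = 30 -> agrees with the trace
step 4: x = 2*(30) + (-1)*(25) + (-3) = 32 -> same as recorded
step 5: x = 2*(32) + (-1)*(30) + (-3) = 31 -> this is not what the trace shows
So the first discrepancy is step 5, where the right value is x = 31.

step 5, x = 31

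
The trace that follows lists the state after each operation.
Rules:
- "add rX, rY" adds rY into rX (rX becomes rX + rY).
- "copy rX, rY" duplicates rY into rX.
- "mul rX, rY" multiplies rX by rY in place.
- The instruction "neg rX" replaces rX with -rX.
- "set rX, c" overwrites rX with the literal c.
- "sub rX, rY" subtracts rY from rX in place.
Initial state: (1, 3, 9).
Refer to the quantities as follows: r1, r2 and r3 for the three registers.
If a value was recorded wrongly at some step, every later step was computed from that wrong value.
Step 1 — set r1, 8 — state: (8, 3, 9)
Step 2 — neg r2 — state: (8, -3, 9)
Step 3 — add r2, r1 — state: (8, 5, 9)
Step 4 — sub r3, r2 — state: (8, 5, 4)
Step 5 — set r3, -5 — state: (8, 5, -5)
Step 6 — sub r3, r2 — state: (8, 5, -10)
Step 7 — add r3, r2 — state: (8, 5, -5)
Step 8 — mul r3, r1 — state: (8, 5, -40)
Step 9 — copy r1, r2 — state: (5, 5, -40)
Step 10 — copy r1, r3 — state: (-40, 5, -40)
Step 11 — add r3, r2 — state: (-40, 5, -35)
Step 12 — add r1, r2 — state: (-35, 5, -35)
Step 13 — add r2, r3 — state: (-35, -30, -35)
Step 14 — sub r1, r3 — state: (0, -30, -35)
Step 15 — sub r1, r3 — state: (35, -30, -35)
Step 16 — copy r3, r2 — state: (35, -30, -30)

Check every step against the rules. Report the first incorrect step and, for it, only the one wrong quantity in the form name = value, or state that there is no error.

Step 1: r1 = 8 — checks out.
Step 2: r2 = -(3) = -3 — agrees with the trace.
Step 3: r2 = -3 + 8 = 5 — checks out.
Step 4: r3 = 9 - 5 = 4 — verified.
Step 5: r3 = -5 — verified.
Step 6: r3 = -5 - 5 = -10 — confirmed correct.
Step 7: r3 = -10 + 5 = -5 — no discrepancy.
Step 8: r3 = -5 * 8 = -40 — confirmed correct.
Step 9: r1 = 5 — in agreement.
Step 10: r1 = -40 — matches.
Step 11: r3 = -40 + 5 = -35 — same as recorded.
Step 12: r1 = -40 + 5 = -35 — consistent with the trace.
Step 13: r2 = 5 + -35 = -30 — no discrepancy.
Step 14: r1 = -35 - -35 = 0 — same as recorded.
Step 15: r1 = 0 - -35 = 35 — confirmed correct.
Step 16: r3 = -30 — confirmed correct.
Nothing is out of place; the run is error-free.

no error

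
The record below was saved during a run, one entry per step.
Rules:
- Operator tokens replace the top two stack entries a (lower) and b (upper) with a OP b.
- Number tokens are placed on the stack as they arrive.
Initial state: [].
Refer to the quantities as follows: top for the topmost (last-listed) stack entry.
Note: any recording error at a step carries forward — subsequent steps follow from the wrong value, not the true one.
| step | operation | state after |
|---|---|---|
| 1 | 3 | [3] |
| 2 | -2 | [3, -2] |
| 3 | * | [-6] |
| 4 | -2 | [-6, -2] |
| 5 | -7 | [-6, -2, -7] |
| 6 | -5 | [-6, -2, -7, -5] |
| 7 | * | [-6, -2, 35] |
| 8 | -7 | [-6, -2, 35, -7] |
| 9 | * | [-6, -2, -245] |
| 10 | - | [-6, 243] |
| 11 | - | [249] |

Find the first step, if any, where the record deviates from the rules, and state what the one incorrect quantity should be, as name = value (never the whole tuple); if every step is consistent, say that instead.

step 11, top = -249

Step 1: push 3: top = 3 — matches.
Step 2: push -2: top = -2 — checks out.
Step 3: 3 * -2 = -6 — in agreement.
Step 4: push -2: top = -2 — consistent with the record.
Step 5: push -7: top = -7 — in agreement.
Step 6: push -5: top = -5 — in agreement.
Step 7: -7 * -5 = 35 — no discrepancy.
Step 8: push -7: top = -7 — no discrepancy.
Step 9: 35 * -7 = -245 — checks out.
Step 10: -2 - -245 = 243 — checks out.
Step 11: -6 - 243 = -249 — not what was recorded.
So the first discrepancy is step 11, where the right value is top = -249.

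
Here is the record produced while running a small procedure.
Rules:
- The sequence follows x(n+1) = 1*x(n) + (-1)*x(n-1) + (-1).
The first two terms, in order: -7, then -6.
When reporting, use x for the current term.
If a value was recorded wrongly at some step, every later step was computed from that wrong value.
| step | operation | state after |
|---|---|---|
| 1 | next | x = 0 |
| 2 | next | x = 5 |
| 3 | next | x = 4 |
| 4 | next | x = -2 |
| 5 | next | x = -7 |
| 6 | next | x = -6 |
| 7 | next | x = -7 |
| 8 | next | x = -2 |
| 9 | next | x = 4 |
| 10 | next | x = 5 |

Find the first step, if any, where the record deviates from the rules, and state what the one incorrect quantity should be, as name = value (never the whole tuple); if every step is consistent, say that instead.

Recomputing the run from the initial state:
step 1: x = 0
step 2: x = 5
step 3: x = 4
step 4: x = -2
step 5: x = -7
step 6: x = -6
step 7: x = 0
step 8: x = 5
step 9: x = 4
step 10: x = -2
The first disagreement with the record is at step 7, where the value should be x = 0.

step 7, x = 0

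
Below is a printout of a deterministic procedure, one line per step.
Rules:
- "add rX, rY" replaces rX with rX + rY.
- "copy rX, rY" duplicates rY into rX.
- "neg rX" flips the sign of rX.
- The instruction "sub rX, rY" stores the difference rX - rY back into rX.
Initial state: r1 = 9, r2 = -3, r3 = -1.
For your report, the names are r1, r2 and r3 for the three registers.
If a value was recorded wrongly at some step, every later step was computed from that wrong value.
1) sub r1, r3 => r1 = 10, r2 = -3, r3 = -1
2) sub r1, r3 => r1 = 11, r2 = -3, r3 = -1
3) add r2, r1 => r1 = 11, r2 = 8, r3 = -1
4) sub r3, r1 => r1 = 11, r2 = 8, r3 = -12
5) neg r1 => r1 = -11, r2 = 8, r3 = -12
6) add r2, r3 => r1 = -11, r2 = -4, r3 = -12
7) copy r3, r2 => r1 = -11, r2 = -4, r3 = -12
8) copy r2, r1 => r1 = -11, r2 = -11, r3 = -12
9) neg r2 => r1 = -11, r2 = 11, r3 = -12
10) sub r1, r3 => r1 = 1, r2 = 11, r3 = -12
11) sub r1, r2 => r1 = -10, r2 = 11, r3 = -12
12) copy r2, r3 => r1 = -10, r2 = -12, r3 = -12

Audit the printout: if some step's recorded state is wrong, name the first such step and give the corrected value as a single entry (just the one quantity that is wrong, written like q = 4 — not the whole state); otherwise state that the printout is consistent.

Recomputing the run from the initial state:
step 1: r1 = 10, r2 = -3, r3 = -1
step 2: r1 = 11, r2 = -3, r3 = -1
step 3: r1 = 11, r2 = 8, r3 = -1
step 4: r1 = 11, r2 = 8, r3 = -12
step 5: r1 = -11, r2 = 8, r3 = -12
step 6: r1 = -11, r2 = -4, r3 = -12
step 7: r1 = -11, r2 = -4, r3 = -4
step 8: r1 = -11, r2 = -11, r3 = -4
step 9: r1 = -11, r2 = 11, r3 = -4
step 10: r1 = -7, r2 = 11, r3 = -4
step 11: r1 = -18, r2 = 11, r3 = -4
step 12: r1 = -18, r2 = -4, r3 = -4
The first disagreement with the printout is at step 7, where the value should be r3 = -4.

step 7, r3 = -4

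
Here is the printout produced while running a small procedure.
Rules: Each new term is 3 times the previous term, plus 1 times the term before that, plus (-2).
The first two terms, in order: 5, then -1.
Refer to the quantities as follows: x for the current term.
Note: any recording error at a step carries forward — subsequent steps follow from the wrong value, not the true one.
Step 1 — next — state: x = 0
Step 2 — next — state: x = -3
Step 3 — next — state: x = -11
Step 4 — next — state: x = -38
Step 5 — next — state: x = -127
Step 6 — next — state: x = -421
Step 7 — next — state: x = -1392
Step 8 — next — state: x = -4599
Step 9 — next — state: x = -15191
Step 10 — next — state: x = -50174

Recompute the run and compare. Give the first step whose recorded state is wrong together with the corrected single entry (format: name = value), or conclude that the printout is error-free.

no error

Step 1: x = 3*(-1) + (1)*(5) + (-2) = 0 — consistent with the printout.
Step 2: x = 3*(0) + (1)*(-1) + (-2) = -3 — same as recorded.
Step 3: x = 3*(-3) + (1)*(0) + (-2) = -11 — agrees with the printout.
Step 4: x = 3*(-11) + (1)*(-3) + (-2) = -38 — confirmed correct.
Step 5: x = 3*(-38) + (1)*(-11) + (-2) = -127 — in agreement.
Step 6: x = 3*(-127) + (1)*(-38) + (-2) = -421 — confirmed correct.
Step 7: x = 3*(-421) + (1)*(-127) + (-2) = -1392 — agrees with the printout.
Step 8: x = 3*(-1392) + (1)*(-421) + (-2) = -4599 — in agreement.
Step 9: x = 3*(-4599) + (1)*(-1392) + (-2) = -15191 — confirmed correct.
Step 10: x = 3*(-15191) + (1)*(-4599) + (-2) = -50174 — confirmed correct.
The whole run recomputes cleanly — no discrepancies.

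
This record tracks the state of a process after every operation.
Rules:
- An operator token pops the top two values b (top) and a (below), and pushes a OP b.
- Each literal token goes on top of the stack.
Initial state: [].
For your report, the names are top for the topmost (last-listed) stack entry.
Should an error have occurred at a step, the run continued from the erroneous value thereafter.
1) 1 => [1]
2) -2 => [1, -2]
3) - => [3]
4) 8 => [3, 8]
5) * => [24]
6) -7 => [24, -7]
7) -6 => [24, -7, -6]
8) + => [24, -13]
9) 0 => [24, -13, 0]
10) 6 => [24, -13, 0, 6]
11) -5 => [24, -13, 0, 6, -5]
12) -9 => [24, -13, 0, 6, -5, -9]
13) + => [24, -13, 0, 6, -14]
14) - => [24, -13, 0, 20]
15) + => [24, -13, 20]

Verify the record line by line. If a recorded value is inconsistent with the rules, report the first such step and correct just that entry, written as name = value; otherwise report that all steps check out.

Step 1: push 1: top = 1 — in agreement.
Step 2: push -2: top = -2 — confirmed correct.
Step 3: 1 - -2 = 3 — same as recorded.
Step 4: push 8: top = 8 — exactly as logged.
Step 5: 3 * 8 = 24 — exactly as logged.
Step 6: push -7: top = -7 — exactly as logged.
Step 7: push -6: top = -6 — matches.
Step 8: -7 + -6 = -13 — agrees with the record.
Step 9: push 0: top = 0 — consistent with the record.
Step 10: push 6: top = 6 — same as recorded.
Step 11: push -5: top = -5 — no discrepancy.
Step 12: push -9: top = -9 — matches.
Step 13: -5 + -9 = -14 — exactly as logged.
Step 14: 6 - -14 = 20 — no discrepancy.
Step 15: 0 + 20 = 20 — checks out.
Nothing is out of place; the run is error-free.

no error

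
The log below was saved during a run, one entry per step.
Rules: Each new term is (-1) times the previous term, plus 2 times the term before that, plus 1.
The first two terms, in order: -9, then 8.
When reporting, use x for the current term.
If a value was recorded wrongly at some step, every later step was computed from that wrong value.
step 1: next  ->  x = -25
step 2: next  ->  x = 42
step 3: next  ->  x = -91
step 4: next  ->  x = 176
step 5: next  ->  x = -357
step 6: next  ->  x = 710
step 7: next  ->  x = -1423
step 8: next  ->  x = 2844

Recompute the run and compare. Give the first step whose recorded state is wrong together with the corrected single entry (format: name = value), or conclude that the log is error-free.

step 1: x = -1*(8) + (2)*(-9) + (1) = -25 -> agrees with the log
step 2: x = -1*(-25) + (2)*(8) + (1) = 42 -> no discrepancy
step 3: x = -1*(42) + (2)*(-25) + (1) = -91 -> verified
step 4: x = -1*(-91) + (2)*(42) + (1) = 176 -> agrees with the log
step 5: x = -1*(176) + (2)*(-91) + (1) = -357 -> matches
step 6: x = -1*(-357) + (2)*(176) + (1) = 710 -> in agreement
step 7: x = -1*(710) + (2)*(-357) + (1) = -1423 -> in agreement
step 8: x = -1*(-1423) + (2)*(710) + (1) = 2844 -> no discrepancy
Each recorded entry agrees with the recomputation.

no error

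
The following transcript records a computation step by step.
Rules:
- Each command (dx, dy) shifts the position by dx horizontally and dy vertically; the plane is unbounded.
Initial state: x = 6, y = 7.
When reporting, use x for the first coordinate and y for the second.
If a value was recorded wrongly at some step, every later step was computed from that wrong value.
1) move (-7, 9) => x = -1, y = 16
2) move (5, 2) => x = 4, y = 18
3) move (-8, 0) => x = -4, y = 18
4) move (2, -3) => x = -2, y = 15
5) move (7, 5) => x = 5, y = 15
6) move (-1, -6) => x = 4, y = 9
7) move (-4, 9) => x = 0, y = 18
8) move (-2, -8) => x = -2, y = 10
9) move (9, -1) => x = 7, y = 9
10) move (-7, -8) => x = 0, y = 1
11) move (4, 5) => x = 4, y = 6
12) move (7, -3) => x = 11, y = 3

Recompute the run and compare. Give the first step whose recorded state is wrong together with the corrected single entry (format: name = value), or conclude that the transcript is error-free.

Recomputing the run from the initial state:
step 1: x = -1, y = 16
step 2: x = 4, y = 18
step 3: x = -4, y = 18
step 4: x = -2, y = 15
step 5: x = 5, y = 20
step 6: x = 4, y = 14
step 7: x = 0, y = 23
step 8: x = -2, y = 15
step 9: x = 7, y = 14
step 10: x = 0, y = 6
step 11: x = 4, y = 11
step 12: x = 11, y = 8
The first disagreement with the transcript is at step 5, where the value should be y = 20.

step 5, y = 20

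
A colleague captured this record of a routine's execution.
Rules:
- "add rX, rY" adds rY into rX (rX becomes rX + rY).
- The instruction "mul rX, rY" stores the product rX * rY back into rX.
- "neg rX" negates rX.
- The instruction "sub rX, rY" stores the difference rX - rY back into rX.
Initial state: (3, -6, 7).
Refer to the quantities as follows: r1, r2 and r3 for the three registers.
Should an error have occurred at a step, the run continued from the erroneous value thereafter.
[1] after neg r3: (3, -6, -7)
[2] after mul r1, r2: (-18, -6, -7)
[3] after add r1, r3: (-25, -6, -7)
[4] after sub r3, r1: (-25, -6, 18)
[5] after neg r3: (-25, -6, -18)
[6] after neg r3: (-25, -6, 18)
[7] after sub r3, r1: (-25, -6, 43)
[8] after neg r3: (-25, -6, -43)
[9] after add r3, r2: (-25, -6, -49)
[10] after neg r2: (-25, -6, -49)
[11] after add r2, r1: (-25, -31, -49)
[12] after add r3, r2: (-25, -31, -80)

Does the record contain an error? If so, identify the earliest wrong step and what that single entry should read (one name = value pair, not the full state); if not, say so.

step 10, r2 = 6

1. r3 = -(7) = -7 (agrees with the record)
2. r1 = 3 * -6 = -18 (in agreement)
3. r1 = -18 + -7 = -25 (consistent with the record)
4. r3 = -7 - -25 = 18 (matches)
5. r3 = -(18) = -18 (verified)
6. r3 = -(-18) = 18 (exactly as logged)
7. r3 = 18 - -25 = 43 (consistent with the record)
8. r3 = -(43) = -43 (in agreement)
9. r3 = -43 + -6 = -49 (matches)
10. r2 = -(-6) = 6 (the entry is off here)
The audit stops at step 10: the recorded entry is wrong and should be r2 = 6.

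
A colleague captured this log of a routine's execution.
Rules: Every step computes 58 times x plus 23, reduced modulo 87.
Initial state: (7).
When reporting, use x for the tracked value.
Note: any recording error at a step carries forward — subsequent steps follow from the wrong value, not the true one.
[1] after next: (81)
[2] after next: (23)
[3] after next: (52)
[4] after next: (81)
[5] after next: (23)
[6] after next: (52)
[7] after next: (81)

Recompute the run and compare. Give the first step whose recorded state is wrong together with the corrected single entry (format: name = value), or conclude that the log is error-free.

Recomputing the run from the initial state:
step 1: x = 81
step 2: x = 23
step 3: x = 52
step 4: x = 81
step 5: x = 23
step 6: x = 52
step 7: x = 81
This matches the log at every step.

no error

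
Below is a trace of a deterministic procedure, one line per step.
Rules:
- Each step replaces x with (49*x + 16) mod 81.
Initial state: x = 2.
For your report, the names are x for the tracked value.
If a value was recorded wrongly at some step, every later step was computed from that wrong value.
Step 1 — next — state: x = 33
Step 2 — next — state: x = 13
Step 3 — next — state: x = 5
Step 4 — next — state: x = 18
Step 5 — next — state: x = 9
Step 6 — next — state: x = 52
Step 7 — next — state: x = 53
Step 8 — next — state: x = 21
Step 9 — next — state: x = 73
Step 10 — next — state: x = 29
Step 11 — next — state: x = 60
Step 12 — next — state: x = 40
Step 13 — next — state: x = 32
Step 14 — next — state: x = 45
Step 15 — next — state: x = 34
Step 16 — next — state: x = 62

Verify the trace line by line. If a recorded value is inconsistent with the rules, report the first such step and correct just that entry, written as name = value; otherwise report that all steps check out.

Recomputing the run from the initial state:
step 1: x = 33
step 2: x = 13
step 3: x = 5
step 4: x = 18
step 5: x = 7
step 6: x = 35
step 7: x = 30
step 8: x = 28
step 9: x = 11
step 10: x = 69
step 11: x = 76
step 12: x = 14
step 13: x = 54
step 14: x = 70
step 15: x = 44
step 16: x = 66
The first disagreement with the trace is at step 5, where the value should be x = 7.

step 5, x = 7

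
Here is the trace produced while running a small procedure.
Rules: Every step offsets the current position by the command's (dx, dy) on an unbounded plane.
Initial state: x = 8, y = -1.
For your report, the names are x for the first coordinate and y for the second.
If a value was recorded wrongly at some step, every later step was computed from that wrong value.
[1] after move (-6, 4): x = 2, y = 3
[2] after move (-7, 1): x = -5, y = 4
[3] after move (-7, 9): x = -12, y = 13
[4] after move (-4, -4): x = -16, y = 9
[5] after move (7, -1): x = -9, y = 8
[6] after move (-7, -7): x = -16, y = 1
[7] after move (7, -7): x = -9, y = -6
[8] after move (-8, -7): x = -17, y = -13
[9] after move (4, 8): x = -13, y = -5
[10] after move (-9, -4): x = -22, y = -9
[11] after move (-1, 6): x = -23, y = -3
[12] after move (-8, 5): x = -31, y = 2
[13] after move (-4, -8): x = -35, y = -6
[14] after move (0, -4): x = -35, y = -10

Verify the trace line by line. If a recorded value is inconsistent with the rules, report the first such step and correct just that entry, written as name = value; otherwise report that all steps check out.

1. x = 8 + (-6) = 2, y = -1 + (4) = 3 (confirmed correct)
2. x = 2 + (-7) = -5, y = 3 + (1) = 4 (same as recorded)
3. x = -5 + (-7) = -12, y = 4 + (9) = 13 (agrees with the trace)
4. x = -12 + (-4) = -16, y = 13 + (-4) = 9 (in agreement)
5. x = -16 + (7) = -9, y = 9 + (-1) = 8 (same as recorded)
6. x = -9 + (-7) = -16, y = 8 + (-7) = 1 (matches)
7. x = -16 + (7) = -9, y = 1 + (-7) = -6 (checks out)
8. x = -9 + (-8) = -17, y = -6 + (-7) = -13 (verified)
9. x = -17 + (4) = -13, y = -13 + (8) = -5 (same as recorded)
10. x = -13 + (-9) = -22, y = -5 + (-4) = -9 (exactly as logged)
11. x = -22 + (-1) = -23, y = -9 + (6) = -3 (agrees with the trace)
12. x = -23 + (-8) = -31, y = -3 + (5) = 2 (in agreement)
13. x = -31 + (-4) = -35, y = 2 + (-8) = -6 (matches)
14. x = -35 + (0) = -35, y = -6 + (-4) = -10 (no discrepancy)
The recomputation confirms every line.

no error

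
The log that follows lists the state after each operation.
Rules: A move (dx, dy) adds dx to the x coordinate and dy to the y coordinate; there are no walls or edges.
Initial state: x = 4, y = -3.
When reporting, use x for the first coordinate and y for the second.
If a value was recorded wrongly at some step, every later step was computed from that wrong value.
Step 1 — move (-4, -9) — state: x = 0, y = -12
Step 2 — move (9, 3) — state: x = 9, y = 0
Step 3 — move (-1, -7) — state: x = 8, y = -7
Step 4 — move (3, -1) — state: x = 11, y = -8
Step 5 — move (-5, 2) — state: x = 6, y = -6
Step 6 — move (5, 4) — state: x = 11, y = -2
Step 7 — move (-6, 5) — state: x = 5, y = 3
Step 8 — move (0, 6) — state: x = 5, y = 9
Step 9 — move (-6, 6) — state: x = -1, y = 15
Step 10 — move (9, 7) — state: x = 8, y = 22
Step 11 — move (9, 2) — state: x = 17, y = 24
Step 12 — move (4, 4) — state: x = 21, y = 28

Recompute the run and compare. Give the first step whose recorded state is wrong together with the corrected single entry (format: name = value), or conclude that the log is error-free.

step 1: x = 4 + (-4) = 0, y = -3 + (-9) = -12 -> no discrepancy
step 2: x = 0 + (9) = 9, y = -12 + (3) = -9 -> a discrepancy with the log
The earliest wrong entry is at step 2: it should read y = -9.

step 2, y = -9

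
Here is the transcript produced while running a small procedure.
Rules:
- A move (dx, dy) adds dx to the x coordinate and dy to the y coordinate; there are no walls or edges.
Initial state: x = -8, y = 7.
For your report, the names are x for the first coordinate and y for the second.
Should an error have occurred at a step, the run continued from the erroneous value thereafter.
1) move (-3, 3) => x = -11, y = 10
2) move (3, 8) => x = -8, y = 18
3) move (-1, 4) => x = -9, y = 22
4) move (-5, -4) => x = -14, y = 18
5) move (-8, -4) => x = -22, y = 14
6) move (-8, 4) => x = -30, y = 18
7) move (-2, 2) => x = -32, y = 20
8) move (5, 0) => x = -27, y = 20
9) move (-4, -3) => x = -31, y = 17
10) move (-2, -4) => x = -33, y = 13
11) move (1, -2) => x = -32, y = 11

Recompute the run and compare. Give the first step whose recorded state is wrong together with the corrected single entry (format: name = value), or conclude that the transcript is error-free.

step 1: x = -8 + (-3) = -11, y = 7 + (3) = 10 -> exactly as logged
step 2: x = -11 + (3) = -8, y = 10 + (8) = 18 -> verified
step 3: x = -8 + (-1) = -9, y = 18 + (4) = 22 -> agrees with the transcript
step 4: x = -9 + (-5) = -14, y = 22 + (-4) = 18 -> matches
step 5: x = -14 + (-8) = -22, y = 18 + (-4) = 14 -> verified
step 6: x = -22 + (-8) = -30, y = 14 + (4) = 18 -> in agreement
step 7: x = -30 + (-2) = -32, y = 18 + (2) = 20 -> same as recorded
step 8: x = -32 + (5) = -27, y = 20 + (0) = 20 -> same as recorded
step 9: x = -27 + (-4) = -31, y = 20 + (-3) = 17 -> confirmed correct
step 10: x = -31 + (-2) = -33, y = 17 + (-4) = 13 -> confirmed correct
step 11: x = -33 + (1) = -32, y = 13 + (-2) = 11 -> exactly as logged
No step deviates from the rules.

no error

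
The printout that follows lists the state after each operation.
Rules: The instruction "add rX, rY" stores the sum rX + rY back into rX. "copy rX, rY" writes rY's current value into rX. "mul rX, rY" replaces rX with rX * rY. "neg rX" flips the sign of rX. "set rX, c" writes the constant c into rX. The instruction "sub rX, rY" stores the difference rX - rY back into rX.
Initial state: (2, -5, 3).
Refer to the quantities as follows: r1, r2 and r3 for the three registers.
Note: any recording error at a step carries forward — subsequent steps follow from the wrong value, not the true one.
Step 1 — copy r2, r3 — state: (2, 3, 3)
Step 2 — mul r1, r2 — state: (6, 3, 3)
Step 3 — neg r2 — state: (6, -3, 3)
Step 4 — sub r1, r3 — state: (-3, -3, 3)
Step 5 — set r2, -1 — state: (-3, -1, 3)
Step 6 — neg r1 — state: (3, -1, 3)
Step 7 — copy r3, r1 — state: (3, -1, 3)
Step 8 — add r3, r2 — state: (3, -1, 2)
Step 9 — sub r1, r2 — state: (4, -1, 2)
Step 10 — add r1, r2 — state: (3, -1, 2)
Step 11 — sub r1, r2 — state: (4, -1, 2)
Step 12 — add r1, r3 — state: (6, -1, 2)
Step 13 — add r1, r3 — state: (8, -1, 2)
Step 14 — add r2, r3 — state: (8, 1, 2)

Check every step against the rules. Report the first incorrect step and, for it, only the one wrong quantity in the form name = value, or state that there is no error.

1. r2 = 3 (in agreement)
2. r1 = 2 * 3 = 6 (same as recorded)
3. r2 = -(3) = -3 (verified)
4. r1 = 6 - 3 = 3 (the printout disagrees here)
First deviation found at step 4; the corrected entry is r1 = 3.

step 4, r1 = 3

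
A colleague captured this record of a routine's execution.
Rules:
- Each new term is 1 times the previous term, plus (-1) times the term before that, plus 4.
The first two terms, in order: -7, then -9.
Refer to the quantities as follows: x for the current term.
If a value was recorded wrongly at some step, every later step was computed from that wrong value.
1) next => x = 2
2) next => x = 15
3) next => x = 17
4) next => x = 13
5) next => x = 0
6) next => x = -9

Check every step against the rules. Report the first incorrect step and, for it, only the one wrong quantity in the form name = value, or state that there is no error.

Recomputing the run from the initial state:
step 1: x = 2
step 2: x = 15
step 3: x = 17
step 4: x = 6
step 5: x = -7
step 6: x = -9
The first disagreement with the record is at step 4, where the value should be x = 6.

step 4, x = 6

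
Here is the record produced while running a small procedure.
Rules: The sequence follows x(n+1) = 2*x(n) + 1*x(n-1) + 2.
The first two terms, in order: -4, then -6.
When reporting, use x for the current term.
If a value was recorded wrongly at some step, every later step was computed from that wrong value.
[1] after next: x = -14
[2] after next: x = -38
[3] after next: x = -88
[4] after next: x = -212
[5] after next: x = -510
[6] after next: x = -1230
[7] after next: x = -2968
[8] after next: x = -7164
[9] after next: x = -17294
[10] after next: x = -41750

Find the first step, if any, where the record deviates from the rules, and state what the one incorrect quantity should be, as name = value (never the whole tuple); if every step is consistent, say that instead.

Recomputing the run from the initial state:
step 1: x = -14
step 2: x = -32
step 3: x = -76
step 4: x = -182
step 5: x = -438
step 6: x = -1056
step 7: x = -2548
step 8: x = -6150
step 9: x = -14846
step 10: x = -35840
The first disagreement with the record is at step 2, where the value should be x = -32.

step 2, x = -32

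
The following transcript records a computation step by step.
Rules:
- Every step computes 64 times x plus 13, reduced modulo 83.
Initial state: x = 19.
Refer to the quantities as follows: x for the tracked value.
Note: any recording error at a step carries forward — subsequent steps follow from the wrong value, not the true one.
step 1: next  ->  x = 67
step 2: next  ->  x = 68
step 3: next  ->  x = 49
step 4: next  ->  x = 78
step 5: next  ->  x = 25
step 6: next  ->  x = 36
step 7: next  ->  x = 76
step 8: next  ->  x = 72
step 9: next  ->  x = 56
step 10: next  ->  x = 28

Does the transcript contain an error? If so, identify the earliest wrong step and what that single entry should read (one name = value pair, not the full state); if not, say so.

Recomputing the run from the initial state:
step 1: x = 67
step 2: x = 68
step 3: x = 49
step 4: x = 78
step 5: x = 25
step 6: x = 36
step 7: x = 76
step 8: x = 63
step 9: x = 61
step 10: x = 16
The first disagreement with the transcript is at step 8, where the value should be x = 63.

step 8, x = 63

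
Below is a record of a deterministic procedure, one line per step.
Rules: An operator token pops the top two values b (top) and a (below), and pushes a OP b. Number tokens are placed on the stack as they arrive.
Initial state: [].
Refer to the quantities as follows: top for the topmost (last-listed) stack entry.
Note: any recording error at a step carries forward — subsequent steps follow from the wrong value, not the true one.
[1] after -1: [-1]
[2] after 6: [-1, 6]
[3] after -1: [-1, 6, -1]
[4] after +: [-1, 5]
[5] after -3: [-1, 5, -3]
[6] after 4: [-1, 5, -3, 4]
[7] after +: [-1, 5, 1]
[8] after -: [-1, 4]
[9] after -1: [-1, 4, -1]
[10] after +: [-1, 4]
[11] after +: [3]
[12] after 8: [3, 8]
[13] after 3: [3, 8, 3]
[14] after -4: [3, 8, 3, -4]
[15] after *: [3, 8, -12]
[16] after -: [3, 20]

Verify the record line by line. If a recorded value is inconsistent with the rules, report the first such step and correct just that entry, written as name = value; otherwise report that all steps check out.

Step 1: push -1: top = -1 — consistent with the record.
Step 2: push 6: top = 6 — confirmed correct.
Step 3: push -1: top = -1 — same as recorded.
Step 4: 6 + -1 = 5 — no discrepancy.
Step 5: push -3: top = -3 — verified.
Step 6: push 4: top = 4 — no discrepancy.
Step 7: -3 + 4 = 1 — consistent with the record.
Step 8: 5 - 1 = 4 — in agreement.
Step 9: push -1: top = -1 — exactly as logged.
Step 10: 4 + -1 = 3 — the record disagrees here.
Step 10 is the first one off; corrected, top = 3.

step 10, top = 3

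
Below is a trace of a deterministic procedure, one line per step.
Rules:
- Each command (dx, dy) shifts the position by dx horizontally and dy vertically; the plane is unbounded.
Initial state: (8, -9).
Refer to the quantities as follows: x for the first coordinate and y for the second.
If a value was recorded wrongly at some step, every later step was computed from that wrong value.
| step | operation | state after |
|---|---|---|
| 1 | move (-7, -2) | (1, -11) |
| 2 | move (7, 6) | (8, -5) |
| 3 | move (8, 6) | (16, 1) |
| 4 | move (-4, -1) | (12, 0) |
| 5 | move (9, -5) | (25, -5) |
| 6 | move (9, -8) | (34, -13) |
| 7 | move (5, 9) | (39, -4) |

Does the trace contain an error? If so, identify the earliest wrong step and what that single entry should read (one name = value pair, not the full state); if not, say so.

step 5, x = 21

Recomputing the run from the initial state:
step 1: x = 1, y = -11
step 2: x = 8, y = -5
step 3: x = 16, y = 1
step 4: x = 12, y = 0
step 5: x = 21, y = -5
step 6: x = 30, y = -13
step 7: x = 35, y = -4
The first disagreement with the trace is at step 5, where the value should be x = 21.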